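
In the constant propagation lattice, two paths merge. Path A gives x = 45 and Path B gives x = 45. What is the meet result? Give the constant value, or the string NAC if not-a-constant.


Meet operation: if both paths give the same constant, result is that constant; if they differ, result is NAC (not-a-constant).
Path A: 45, Path B: 45 -> equal
Result: constant -> 45

45


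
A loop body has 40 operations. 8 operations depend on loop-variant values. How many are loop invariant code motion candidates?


Invariant candidates = total - loop-dependent
= 40 - 8 = 32

32


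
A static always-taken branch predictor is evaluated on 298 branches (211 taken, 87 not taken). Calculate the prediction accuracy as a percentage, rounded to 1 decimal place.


Predictor: always-taken
Correct predictions = 211
Accuracy = 211 / 298 * 100 = 70.8%

70.8


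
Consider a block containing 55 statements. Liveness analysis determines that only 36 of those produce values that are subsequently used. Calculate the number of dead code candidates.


Dead code = total statements - live definitions
= 55 - 36 = 19

19


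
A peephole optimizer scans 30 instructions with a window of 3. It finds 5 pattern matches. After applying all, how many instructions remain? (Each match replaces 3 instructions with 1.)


Each match removes 2 instructions.
Total removed = 5 * 2 = 10
Remaining = 30 - 10 = 20

20


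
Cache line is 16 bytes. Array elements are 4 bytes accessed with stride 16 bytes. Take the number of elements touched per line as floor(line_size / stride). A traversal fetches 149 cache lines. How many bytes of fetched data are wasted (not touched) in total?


Elements per line = floor(16 / 16) = 1
Bytes used per line = 1 * 4 = 4
Wasted per line = 16 - 4 = 12
Total wasted = 12 * 149 = 1788

1788


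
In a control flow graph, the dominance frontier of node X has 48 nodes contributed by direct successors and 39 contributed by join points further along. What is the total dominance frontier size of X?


DF(X) = direct successor contributions + join point contributions
= 48 + 39 = 87

87


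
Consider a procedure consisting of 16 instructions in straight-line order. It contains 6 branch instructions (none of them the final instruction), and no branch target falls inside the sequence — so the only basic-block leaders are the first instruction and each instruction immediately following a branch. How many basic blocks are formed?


With no in-sequence branch targets, the leaders are the first instruction plus the instruction after each branch.
Number of basic blocks = branches + 1
= 6 + 1 = 7

7


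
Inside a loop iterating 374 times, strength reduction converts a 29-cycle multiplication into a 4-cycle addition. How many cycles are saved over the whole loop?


Per-iteration saving = 29 - 4 = 25
Total saved = 374 * 25 = 9350

9350


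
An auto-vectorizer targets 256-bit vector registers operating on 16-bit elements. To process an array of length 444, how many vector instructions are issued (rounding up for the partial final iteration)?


Width = 256 / 16 = 16 elements per vector op
Iterations = ceil(444 / 16) = 28

28


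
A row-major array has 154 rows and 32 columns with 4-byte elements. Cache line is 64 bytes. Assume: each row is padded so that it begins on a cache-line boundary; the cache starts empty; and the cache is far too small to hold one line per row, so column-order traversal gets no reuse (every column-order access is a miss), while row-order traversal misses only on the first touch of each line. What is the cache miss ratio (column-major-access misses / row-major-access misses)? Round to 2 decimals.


Each row occupies 32 * 4 = 128 bytes and starts on a line boundary, so it spans ceil(128 / 64) = 2 cache lines.
Row-major traversal misses (one per line touched): 154 * ceil(32 * 4 / 64) = 308
Column-major traversal misses (no reuse, every access misses): 154 * 32 = 4928
Ratio = 4928 / 308 = 16.0

16.0


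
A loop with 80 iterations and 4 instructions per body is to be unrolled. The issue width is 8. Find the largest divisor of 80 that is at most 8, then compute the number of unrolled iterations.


Largest divisor of 80 <= 8 is 8
New iterations = 80 / 8 = 10

10


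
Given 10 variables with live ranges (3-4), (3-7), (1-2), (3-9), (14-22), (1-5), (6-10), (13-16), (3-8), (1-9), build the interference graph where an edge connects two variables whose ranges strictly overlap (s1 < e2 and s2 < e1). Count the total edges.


Check all pairs for overlapping intervals.
Two intervals (s1,e1) and (s2,e2) overlap if s1 < e2 and s2 < e1.
v0 (3-4) vs v1..v9: overlaps v1, v3, v5, v8, v9 -> 5
v1 (3-7) vs v2..v9: overlaps v3, v5, v6, v8, v9 -> 5
v2 (1-2) vs v3..v9: overlaps v5, v9 -> 2
v3 (3-9) vs v4..v9: overlaps v5, v6, v8, v9 -> 4
v4 (14-22) vs v5..v9: overlaps v7 -> 1
v5 (1-5) vs v6..v9: overlaps v8, v9 -> 2
v6 (6-10) vs v7..v9: overlaps v8, v9 -> 2
v7 (13-16) vs v8..v9: overlaps none -> 0
v8 (3-8) vs v9: overlaps v9 -> 1
Total overlapping pairs = 5 + 5 + 2 + 4 + 1 + 2 + 2 + 0 + 1 = 22

22


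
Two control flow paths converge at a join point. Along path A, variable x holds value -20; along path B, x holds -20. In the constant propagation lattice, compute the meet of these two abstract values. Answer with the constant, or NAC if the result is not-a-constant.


Meet operation: if both paths give the same constant, result is that constant; if they differ, result is NAC (not-a-constant).
Path A: -20, Path B: -20 -> equal
Result: constant -> -20

-20


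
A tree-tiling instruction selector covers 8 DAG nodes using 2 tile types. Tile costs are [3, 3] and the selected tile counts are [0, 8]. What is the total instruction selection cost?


Total cost = sum(count_i * cost_i)
= 0*3 + 8*3
= 24

24


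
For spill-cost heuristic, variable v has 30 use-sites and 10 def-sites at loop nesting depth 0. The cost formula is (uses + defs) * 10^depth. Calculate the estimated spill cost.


uses + defs = 30 + 10 = 40
10^0 = 1
Spill cost = 40 * 1 = 40

40


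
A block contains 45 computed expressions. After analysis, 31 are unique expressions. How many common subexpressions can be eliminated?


CSE count = total expressions - unique expressions
= 45 - 31 = 14

14


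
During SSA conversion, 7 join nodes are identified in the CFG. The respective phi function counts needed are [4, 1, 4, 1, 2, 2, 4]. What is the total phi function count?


Total phi functions = sum of phi functions at each join node
= 4 + 1 + 4 + 1 + 2 + 2 + 4 = 18

18


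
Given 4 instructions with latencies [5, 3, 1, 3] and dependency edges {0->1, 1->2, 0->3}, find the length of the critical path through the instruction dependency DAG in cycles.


Compute longest path through dependency graph: dist(Ik) = max over predecessors of dist + latency(Ik).
dist(I0) = latency 5 = 5
dist(I1) = dist(I0) + 3 = 5 + 3 = 8
dist(I2) = dist(I1) + 1 = 8 + 1 = 9
dist(I3) = dist(I0) + 3 = 5 + 3 = 8
Critical path = max dist = 9

9


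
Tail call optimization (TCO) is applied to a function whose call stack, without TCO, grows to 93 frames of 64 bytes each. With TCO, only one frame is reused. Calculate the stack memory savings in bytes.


Without TCO: 93 * 64 = 5952 bytes
With TCO: reuse 1 frame = 64 bytes
Savings = 5952 - 64 = 5888

5888


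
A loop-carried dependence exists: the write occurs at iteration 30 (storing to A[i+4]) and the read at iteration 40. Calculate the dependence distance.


Distance = read iteration - write iteration
= 40 - 30 = 10

10


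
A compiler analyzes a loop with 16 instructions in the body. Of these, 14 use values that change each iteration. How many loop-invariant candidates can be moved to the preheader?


Invariant candidates = total - loop-dependent
= 16 - 14 = 2

2


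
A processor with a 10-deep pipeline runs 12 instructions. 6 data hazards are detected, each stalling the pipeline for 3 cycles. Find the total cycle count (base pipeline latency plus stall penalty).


Base cycles = 10 + 12 - 1 = 21
Total stalls = 6 * 3 = 18
Total = 21 + 18 = 39

39


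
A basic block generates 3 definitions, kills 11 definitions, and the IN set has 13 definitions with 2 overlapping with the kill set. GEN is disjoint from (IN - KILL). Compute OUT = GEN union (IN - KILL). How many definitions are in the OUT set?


IN - KILL: 13 - 2 = 11 surviving definitions
OUT = GEN + surviving = 3 + 11 = 14

14


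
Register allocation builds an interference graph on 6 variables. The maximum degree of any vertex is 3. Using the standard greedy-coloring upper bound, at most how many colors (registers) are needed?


Greedy coloring never needs more than (max_degree + 1) colors: when coloring a vertex, at most max_degree neighbors are already colored.
Upper bound = 3 + 1 = 4

4


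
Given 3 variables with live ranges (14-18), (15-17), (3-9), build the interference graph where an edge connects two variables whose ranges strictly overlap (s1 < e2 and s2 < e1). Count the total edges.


Check all pairs for overlapping intervals.
Two intervals (s1,e1) and (s2,e2) overlap if s1 < e2 and s2 < e1.
v0 (14-18) vs v1..v2: overlaps v1 -> 1
v1 (15-17) vs v2: overlaps none -> 0
Total overlapping pairs = 1 + 0 = 1

1


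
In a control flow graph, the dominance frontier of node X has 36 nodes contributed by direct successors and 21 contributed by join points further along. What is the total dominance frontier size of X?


DF(X) = direct successor contributions + join point contributions
= 36 + 21 = 57

57


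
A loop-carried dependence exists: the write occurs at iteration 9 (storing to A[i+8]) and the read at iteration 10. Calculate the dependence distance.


Distance = read iteration - write iteration
= 10 - 9 = 1

1


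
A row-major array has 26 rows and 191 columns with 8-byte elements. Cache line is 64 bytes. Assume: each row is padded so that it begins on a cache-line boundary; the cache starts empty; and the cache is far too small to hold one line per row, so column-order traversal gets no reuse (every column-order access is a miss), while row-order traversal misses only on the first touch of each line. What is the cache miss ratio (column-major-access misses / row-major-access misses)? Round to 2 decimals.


Each row occupies 191 * 8 = 1528 bytes and starts on a line boundary, so it spans ceil(1528 / 64) = 24 cache lines.
Row-major traversal misses (one per line touched): 26 * ceil(191 * 8 / 64) = 624
Column-major traversal misses (no reuse, every access misses): 26 * 191 = 4966
Ratio = 4966 / 624 = 7.96

7.96


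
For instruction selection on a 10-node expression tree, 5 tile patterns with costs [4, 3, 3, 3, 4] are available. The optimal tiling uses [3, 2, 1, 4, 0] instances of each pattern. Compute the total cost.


Total cost = sum(count_i * cost_i)
= 3*4 + 2*3 + 1*3 + 4*3 + 0*4
= 33

33


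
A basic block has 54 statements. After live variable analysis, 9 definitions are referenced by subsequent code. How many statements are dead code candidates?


Dead code = total statements - live definitions
= 54 - 9 = 45

45


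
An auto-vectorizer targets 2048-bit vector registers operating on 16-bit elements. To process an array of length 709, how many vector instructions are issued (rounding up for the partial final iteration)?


Width = 2048 / 16 = 128 elements per vector op
Iterations = ceil(709 / 128) = 6

6


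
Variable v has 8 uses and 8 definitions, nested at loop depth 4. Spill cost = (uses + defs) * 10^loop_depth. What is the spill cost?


uses + defs = 8 + 8 = 16
10^4 = 10000
Spill cost = 16 * 10000 = 160000

160000


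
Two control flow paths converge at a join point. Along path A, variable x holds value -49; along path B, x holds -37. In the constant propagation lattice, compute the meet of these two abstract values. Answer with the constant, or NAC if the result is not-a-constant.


Meet operation: if both paths give the same constant, result is that constant; if they differ, result is NAC (not-a-constant).
Path A: -49, Path B: -37 -> differ
Result: not-a-constant -> NAC

NAC


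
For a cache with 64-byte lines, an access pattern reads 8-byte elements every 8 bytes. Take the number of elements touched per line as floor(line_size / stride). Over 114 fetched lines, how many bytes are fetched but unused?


Elements per line = floor(64 / 8) = 8
Bytes used per line = 8 * 8 = 64
Wasted per line = 64 - 64 = 0
Total wasted = 0 * 114 = 0

0


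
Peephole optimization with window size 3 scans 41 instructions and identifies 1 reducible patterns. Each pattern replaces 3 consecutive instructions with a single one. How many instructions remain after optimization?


Each match removes 2 instructions.
Total removed = 1 * 2 = 2
Remaining = 41 - 2 = 39

39


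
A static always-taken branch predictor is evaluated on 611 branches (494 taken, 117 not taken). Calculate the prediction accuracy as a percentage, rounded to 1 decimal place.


Predictor: always-taken
Correct predictions = 494
Accuracy = 494 / 611 * 100 = 80.9%

80.9


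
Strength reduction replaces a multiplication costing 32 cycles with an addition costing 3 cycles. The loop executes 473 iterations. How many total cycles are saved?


Per-iteration saving = 32 - 3 = 29
Total saved = 473 * 29 = 13717

13717


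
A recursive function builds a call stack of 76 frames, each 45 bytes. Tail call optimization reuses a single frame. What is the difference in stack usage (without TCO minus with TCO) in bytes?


Without TCO: 76 * 45 = 3420 bytes
With TCO: reuse 1 frame = 45 bytes
Savings = 3420 - 45 = 3375

3375


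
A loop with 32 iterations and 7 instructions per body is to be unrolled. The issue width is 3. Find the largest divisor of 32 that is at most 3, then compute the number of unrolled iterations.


Largest divisor of 32 <= 3 is 2
New iterations = 32 / 2 = 16

16


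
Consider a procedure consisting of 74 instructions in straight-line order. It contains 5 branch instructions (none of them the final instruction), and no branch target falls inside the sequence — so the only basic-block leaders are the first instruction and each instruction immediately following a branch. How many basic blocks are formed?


With no in-sequence branch targets, the leaders are the first instruction plus the instruction after each branch.
Number of basic blocks = branches + 1
= 5 + 1 = 6

6


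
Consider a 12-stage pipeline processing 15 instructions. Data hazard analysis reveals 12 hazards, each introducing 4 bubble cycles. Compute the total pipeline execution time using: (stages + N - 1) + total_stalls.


Base cycles = 12 + 15 - 1 = 26
Total stalls = 12 * 4 = 48
Total = 26 + 48 = 74

74


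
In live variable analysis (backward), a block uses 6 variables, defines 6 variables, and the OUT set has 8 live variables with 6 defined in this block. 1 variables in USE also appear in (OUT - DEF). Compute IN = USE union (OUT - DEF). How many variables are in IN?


OUT - DEF: 8 - 6 = 2
|IN| = |USE| + |OUT - DEF| - |USE ∩ (OUT - DEF)| = 6 + 2 - 1 = 7

7


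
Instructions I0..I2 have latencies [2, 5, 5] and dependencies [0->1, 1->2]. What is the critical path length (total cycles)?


Compute longest path through dependency graph: dist(Ik) = max over predecessors of dist + latency(Ik).
dist(I0) = latency 2 = 2
dist(I1) = dist(I0) + 5 = 2 + 5 = 7
dist(I2) = dist(I1) + 5 = 7 + 5 = 12
Critical path = max dist = 12

12


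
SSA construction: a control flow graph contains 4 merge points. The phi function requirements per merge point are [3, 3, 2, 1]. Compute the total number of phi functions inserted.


Total phi functions = sum of phi functions at each join node
= 3 + 3 + 2 + 1 = 9

9


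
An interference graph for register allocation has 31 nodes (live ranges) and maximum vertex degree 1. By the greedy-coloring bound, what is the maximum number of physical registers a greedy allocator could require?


Greedy coloring never needs more than (max_degree + 1) colors: when coloring a vertex, at most max_degree neighbors are already colored.
Upper bound = 1 + 1 = 2

2


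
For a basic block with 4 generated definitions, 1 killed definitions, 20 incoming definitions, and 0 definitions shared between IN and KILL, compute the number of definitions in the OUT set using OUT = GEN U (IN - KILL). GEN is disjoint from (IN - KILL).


IN - KILL: 20 - 0 = 20 surviving definitions
OUT = GEN + surviving = 4 + 20 = 24

24


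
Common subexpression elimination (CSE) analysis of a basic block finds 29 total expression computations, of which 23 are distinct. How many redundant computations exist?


CSE count = total expressions - unique expressions
= 29 - 23 = 6

6


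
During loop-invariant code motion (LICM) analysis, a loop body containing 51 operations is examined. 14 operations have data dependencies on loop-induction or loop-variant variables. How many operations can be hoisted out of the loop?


Invariant candidates = total - loop-dependent
= 51 - 14 = 37

37


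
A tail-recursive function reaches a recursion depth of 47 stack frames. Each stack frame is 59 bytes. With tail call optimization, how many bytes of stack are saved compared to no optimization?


Without TCO: 47 * 59 = 2773 bytes
With TCO: reuse 1 frame = 59 bytes
Savings = 2773 - 59 = 2714

2714


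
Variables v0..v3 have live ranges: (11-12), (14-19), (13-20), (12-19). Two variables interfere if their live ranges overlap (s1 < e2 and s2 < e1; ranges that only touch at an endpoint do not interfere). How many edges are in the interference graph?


Check all pairs for overlapping intervals.
Two intervals (s1,e1) and (s2,e2) overlap if s1 < e2 and s2 < e1.
v0 (11-12) vs v1..v3: overlaps none -> 0
v1 (14-19) vs v2..v3: overlaps v2, v3 -> 2
v2 (13-20) vs v3: overlaps v3 -> 1
Total overlapping pairs = 0 + 2 + 1 = 3

3


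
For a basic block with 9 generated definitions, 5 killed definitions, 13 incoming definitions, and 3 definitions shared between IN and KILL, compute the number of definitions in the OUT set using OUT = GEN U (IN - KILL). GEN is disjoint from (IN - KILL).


IN - KILL: 13 - 3 = 10 surviving definitions
OUT = GEN + surviving = 9 + 10 = 19

19


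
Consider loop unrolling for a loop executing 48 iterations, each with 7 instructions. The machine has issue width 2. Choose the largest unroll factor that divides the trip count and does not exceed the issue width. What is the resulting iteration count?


Largest divisor of 48 <= 2 is 2
New iterations = 48 / 2 = 24

24


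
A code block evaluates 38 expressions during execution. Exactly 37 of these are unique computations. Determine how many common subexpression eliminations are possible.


CSE count = total expressions - unique expressions
= 38 - 37 = 1

1


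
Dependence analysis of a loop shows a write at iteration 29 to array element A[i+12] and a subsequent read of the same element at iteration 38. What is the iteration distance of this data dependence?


Distance = read iteration - write iteration
= 38 - 29 = 9

9


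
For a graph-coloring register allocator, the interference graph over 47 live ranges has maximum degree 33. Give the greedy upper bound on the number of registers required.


Greedy coloring never needs more than (max_degree + 1) colors: when coloring a vertex, at most max_degree neighbors are already colored.
Upper bound = 33 + 1 = 34

34


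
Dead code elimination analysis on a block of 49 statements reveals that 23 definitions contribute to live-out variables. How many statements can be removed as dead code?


Dead code = total statements - live definitions
= 49 - 23 = 26

26


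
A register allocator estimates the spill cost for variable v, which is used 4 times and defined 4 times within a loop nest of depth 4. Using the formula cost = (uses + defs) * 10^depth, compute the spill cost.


uses + defs = 4 + 4 = 8
10^4 = 10000
Spill cost = 8 * 10000 = 80000

80000


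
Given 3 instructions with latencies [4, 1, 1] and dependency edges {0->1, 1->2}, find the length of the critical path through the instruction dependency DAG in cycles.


Compute longest path through dependency graph: dist(Ik) = max over predecessors of dist + latency(Ik).
dist(I0) = latency 4 = 4
dist(I1) = dist(I0) + 1 = 4 + 1 = 5
dist(I2) = dist(I1) + 1 = 5 + 1 = 6
Critical path = max dist = 6

6


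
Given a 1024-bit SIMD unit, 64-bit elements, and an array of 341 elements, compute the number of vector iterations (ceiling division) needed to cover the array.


Width = 1024 / 64 = 16 elements per vector op
Iterations = ceil(341 / 16) = 22

22


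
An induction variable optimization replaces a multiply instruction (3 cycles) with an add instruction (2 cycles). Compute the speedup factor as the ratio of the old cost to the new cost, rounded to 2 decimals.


Ratio = mult_cost / add_cost = 3 / 2 = 1.5

1.5


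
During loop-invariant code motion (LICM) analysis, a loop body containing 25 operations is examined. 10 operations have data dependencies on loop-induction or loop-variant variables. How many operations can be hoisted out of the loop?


Invariant candidates = total - loop-dependent
= 25 - 10 = 15

15


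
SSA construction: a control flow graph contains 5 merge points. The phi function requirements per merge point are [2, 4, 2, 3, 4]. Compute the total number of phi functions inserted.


Total phi functions = sum of phi functions at each join node
= 2 + 4 + 2 + 3 + 4 = 15

15


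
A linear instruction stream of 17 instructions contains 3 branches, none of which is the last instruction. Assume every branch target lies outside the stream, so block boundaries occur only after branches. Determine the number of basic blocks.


With no in-sequence branch targets, the leaders are the first instruction plus the instruction after each branch.
Number of basic blocks = branches + 1
= 3 + 1 = 4

4


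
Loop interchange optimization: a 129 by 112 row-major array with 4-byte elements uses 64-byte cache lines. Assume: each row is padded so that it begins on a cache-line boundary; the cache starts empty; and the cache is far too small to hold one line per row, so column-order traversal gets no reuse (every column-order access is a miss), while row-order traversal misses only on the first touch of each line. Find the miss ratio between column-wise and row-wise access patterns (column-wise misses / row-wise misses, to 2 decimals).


Each row occupies 112 * 4 = 448 bytes and starts on a line boundary, so it spans ceil(448 / 64) = 7 cache lines.
Row-major traversal misses (one per line touched): 129 * ceil(112 * 4 / 64) = 903
Column-major traversal misses (no reuse, every access misses): 129 * 112 = 14448
Ratio = 14448 / 903 = 16.0

16.0


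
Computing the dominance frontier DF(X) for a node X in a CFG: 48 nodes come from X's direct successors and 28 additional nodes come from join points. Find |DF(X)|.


DF(X) = direct successor contributions + join point contributions
= 48 + 28 = 76

76


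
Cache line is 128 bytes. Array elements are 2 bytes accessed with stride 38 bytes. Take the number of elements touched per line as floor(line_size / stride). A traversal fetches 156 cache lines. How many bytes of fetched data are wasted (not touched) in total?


Elements per line = floor(128 / 38) = 3
Bytes used per line = 3 * 2 = 6
Wasted per line = 128 - 6 = 122
Total wasted = 122 * 156 = 19032

19032


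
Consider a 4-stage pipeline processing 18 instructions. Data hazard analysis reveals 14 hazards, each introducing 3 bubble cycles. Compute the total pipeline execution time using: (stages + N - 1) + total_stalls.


Base cycles = 4 + 18 - 1 = 21
Total stalls = 14 * 3 = 42
Total = 21 + 42 = 63

63


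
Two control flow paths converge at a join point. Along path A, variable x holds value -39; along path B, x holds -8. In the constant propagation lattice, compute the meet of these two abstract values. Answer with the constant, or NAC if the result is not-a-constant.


Meet operation: if both paths give the same constant, result is that constant; if they differ, result is NAC (not-a-constant).
Path A: -39, Path B: -8 -> differ
Result: not-a-constant -> NAC

NAC


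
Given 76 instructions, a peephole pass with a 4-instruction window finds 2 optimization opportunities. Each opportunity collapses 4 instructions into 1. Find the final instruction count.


Each match removes 3 instructions.
Total removed = 2 * 3 = 6
Remaining = 76 - 6 = 70

70


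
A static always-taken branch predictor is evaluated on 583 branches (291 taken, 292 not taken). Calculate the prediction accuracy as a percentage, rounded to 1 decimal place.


Predictor: always-taken
Correct predictions = 291
Accuracy = 291 / 583 * 100 = 49.9%

49.9


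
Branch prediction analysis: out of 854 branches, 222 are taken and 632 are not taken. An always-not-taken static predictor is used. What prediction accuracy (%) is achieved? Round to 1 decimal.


Predictor: always-not-taken
Correct predictions = 632
Accuracy = 632 / 854 * 100 = 74.0%

74.0


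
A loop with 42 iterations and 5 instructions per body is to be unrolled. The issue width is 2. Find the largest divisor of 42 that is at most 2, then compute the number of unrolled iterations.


Largest divisor of 42 <= 2 is 2
New iterations = 42 / 2 = 21

21


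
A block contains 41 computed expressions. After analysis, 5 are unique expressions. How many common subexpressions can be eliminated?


CSE count = total expressions - unique expressions
= 41 - 5 = 36

36


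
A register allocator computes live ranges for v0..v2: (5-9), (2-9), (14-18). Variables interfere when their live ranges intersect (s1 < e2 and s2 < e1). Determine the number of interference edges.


Check all pairs for overlapping intervals.
Two intervals (s1,e1) and (s2,e2) overlap if s1 < e2 and s2 < e1.
v0 (5-9) vs v1..v2: overlaps v1 -> 1
v1 (2-9) vs v2: overlaps none -> 0
Total overlapping pairs = 1 + 0 = 1

1


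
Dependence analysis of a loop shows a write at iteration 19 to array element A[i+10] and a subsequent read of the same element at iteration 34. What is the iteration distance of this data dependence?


Distance = read iteration - write iteration
= 34 - 19 = 15

15


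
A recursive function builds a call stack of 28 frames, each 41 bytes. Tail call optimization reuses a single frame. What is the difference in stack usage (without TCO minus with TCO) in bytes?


Without TCO: 28 * 41 = 1148 bytes
With TCO: reuse 1 frame = 41 bytes
Savings = 1148 - 41 = 1107

1107


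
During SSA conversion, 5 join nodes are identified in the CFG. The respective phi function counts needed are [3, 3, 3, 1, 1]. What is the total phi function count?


Total phi functions = sum of phi functions at each join node
= 3 + 3 + 3 + 1 + 1 = 11

11


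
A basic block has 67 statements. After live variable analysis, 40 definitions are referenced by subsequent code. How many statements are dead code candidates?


Dead code = total statements - live definitions
= 67 - 40 = 27

27


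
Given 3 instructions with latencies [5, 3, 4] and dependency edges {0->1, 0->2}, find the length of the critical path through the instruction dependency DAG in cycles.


Compute longest path through dependency graph: dist(Ik) = max over predecessors of dist + latency(Ik).
dist(I0) = latency 5 = 5
dist(I1) = dist(I0) + 3 = 5 + 3 = 8
dist(I2) = dist(I0) + 4 = 5 + 4 = 9
Critical path = max dist = 9

9


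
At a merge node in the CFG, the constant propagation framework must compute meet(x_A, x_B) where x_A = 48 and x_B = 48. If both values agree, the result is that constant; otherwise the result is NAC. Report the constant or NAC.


Meet operation: if both paths give the same constant, result is that constant; if they differ, result is NAC (not-a-constant).
Path A: 48, Path B: 48 -> equal
Result: constant -> 48

48


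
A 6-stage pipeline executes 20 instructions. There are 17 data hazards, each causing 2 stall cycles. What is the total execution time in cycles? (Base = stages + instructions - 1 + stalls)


Base cycles = 6 + 20 - 1 = 25
Total stalls = 17 * 2 = 34
Total = 25 + 34 = 59

59


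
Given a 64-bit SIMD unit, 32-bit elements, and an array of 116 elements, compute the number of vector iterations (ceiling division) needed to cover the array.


Width = 64 / 32 = 2 elements per vector op
Iterations = ceil(116 / 2) = 58

58


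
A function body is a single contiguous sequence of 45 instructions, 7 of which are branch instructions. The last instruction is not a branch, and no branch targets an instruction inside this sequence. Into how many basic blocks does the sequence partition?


With no in-sequence branch targets, the leaders are the first instruction plus the instruction after each branch.
Number of basic blocks = branches + 1
= 7 + 1 = 8

8


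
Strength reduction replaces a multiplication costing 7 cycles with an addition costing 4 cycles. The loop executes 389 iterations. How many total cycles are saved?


Per-iteration saving = 7 - 4 = 3
Total saved = 389 * 3 = 1167

1167


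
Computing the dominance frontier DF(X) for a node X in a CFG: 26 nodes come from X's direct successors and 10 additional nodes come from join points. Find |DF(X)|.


DF(X) = direct successor contributions + join point contributions
= 26 + 10 = 36

36


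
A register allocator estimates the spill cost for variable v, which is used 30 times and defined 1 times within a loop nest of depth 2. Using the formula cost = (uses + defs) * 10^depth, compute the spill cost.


uses + defs = 30 + 1 = 31
10^2 = 100
Spill cost = 31 * 100 = 3100

3100


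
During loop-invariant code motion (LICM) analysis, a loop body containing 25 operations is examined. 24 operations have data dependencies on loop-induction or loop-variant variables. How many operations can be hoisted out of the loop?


Invariant candidates = total - loop-dependent
= 25 - 24 = 1

1


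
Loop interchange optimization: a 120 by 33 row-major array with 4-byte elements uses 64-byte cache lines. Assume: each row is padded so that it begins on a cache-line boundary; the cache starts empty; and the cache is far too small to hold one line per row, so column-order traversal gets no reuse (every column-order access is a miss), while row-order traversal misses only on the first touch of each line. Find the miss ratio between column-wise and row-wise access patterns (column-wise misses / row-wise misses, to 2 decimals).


Each row occupies 33 * 4 = 132 bytes and starts on a line boundary, so it spans ceil(132 / 64) = 3 cache lines.
Row-major traversal misses (one per line touched): 120 * ceil(33 * 4 / 64) = 360
Column-major traversal misses (no reuse, every access misses): 120 * 33 = 3960
Ratio = 3960 / 360 = 11.0

11.0


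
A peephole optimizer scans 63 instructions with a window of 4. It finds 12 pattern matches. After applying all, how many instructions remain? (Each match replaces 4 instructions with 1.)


Each match removes 3 instructions.
Total removed = 12 * 3 = 36
Remaining = 63 - 36 = 27

27


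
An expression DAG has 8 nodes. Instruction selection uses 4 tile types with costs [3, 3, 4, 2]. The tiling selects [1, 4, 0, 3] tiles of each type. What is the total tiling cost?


Total cost = sum(count_i * cost_i)
= 1*3 + 4*3 + 0*4 + 3*2
= 21

21


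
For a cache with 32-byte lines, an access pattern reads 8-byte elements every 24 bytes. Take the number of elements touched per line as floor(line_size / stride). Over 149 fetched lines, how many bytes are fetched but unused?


Elements per line = floor(32 / 24) = 1
Bytes used per line = 1 * 8 = 8
Wasted per line = 32 - 8 = 24
Total wasted = 24 * 149 = 3576

3576


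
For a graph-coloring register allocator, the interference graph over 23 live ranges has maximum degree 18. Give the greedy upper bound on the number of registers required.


Greedy coloring never needs more than (max_degree + 1) colors: when coloring a vertex, at most max_degree neighbors are already colored.
Upper bound = 18 + 1 = 19

19


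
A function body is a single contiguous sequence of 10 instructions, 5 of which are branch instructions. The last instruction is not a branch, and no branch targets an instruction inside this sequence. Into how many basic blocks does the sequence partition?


With no in-sequence branch targets, the leaders are the first instruction plus the instruction after each branch.
Number of basic blocks = branches + 1
= 5 + 1 = 6

6


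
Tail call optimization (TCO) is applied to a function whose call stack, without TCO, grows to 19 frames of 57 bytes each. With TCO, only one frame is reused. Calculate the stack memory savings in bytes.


Without TCO: 19 * 57 = 1083 bytes
With TCO: reuse 1 frame = 57 bytes
Savings = 1083 - 57 = 1026

1026


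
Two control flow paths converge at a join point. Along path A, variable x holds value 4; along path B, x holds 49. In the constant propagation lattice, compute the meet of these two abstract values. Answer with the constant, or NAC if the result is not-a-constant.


Meet operation: if both paths give the same constant, result is that constant; if they differ, result is NAC (not-a-constant).
Path A: 4, Path B: 49 -> differ
Result: not-a-constant -> NAC

NAC


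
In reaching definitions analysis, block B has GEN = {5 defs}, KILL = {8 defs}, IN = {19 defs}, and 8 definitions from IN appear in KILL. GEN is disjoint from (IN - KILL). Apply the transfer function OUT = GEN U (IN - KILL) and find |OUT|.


IN - KILL: 19 - 8 = 11 surviving definitions
OUT = GEN + surviving = 5 + 11 = 16

16


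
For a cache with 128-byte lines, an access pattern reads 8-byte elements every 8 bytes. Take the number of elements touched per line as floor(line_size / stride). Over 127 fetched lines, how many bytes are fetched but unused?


Elements per line = floor(128 / 8) = 16
Bytes used per line = 16 * 8 = 128
Wasted per line = 128 - 128 = 0
Total wasted = 0 * 127 = 0

0


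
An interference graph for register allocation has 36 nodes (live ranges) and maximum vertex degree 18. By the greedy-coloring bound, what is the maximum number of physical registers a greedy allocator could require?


Greedy coloring never needs more than (max_degree + 1) colors: when coloring a vertex, at most max_degree neighbors are already colored.
Upper bound = 18 + 1 = 19

19


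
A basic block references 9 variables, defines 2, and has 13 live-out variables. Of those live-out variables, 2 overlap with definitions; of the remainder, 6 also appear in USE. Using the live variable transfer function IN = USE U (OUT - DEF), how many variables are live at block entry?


OUT - DEF: 13 - 2 = 11
|IN| = |USE| + |OUT - DEF| - |USE ∩ (OUT - DEF)| = 9 + 11 - 6 = 14

14


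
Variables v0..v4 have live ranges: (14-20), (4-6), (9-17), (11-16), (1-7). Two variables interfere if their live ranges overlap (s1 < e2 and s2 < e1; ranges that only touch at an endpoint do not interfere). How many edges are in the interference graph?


Check all pairs for overlapping intervals.
Two intervals (s1,e1) and (s2,e2) overlap if s1 < e2 and s2 < e1.
v0 (14-20) vs v1..v4: overlaps v2, v3 -> 2
v1 (4-6) vs v2..v4: overlaps v4 -> 1
v2 (9-17) vs v3..v4: overlaps v3 -> 1
v3 (11-16) vs v4: overlaps none -> 0
Total overlapping pairs = 2 + 1 + 1 + 0 = 4

4


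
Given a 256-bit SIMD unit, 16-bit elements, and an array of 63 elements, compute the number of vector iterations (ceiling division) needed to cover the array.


Width = 256 / 16 = 16 elements per vector op
Iterations = ceil(63 / 16) = 4

4


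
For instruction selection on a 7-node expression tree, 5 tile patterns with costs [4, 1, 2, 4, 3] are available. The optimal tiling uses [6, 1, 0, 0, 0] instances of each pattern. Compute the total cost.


Total cost = sum(count_i * cost_i)
= 6*4 + 1*1 + 0*2 + 0*4 + 0*3
= 25

25


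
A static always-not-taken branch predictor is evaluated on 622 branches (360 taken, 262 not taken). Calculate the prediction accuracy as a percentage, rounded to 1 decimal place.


Predictor: always-not-taken
Correct predictions = 262
Accuracy = 262 / 622 * 100 = 42.1%

42.1


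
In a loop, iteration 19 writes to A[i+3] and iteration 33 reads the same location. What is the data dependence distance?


Distance = read iteration - write iteration
= 33 - 19 = 14

14


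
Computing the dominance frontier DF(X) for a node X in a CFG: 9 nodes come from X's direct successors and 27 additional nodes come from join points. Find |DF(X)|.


DF(X) = direct successor contributions + join point contributions
= 9 + 27 = 36

36


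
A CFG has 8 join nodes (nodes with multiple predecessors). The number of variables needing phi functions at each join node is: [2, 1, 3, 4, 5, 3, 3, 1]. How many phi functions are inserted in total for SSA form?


Total phi functions = sum of phi functions at each join node
= 2 + 1 + 3 + 4 + 5 + 3 + 3 + 1 = 22

22


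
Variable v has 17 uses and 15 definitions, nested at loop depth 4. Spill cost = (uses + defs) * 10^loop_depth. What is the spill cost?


uses + defs = 17 + 15 = 32
10^4 = 10000
Spill cost = 32 * 10000 = 320000

320000


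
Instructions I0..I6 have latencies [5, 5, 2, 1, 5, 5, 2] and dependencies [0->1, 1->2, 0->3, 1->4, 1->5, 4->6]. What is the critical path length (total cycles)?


Compute longest path through dependency graph: dist(Ik) = max over predecessors of dist + latency(Ik).
dist(I0) = latency 5 = 5
dist(I1) = dist(I0) + 5 = 5 + 5 = 10
dist(I2) = dist(I1) + 2 = 10 + 2 = 12
dist(I3) = dist(I0) + 1 = 5 + 1 = 6
dist(I4) = dist(I1) + 5 = 10 + 5 = 15
dist(I5) = dist(I1) + 5 = 10 + 5 = 15
dist(I6) = dist(I4) + 2 = 15 + 2 = 17
Critical path = max dist = 17

17


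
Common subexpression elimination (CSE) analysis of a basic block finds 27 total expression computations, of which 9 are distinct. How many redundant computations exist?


CSE count = total expressions - unique expressions
= 27 - 9 = 18

18


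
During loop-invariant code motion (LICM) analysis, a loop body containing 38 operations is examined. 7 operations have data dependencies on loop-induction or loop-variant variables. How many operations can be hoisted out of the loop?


Invariant candidates = total - loop-dependent
= 38 - 7 = 31

31


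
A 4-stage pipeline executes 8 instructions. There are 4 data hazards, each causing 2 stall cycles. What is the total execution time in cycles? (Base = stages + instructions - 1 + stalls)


Base cycles = 4 + 8 - 1 = 11
Total stalls = 4 * 2 = 8
Total = 11 + 8 = 19

19


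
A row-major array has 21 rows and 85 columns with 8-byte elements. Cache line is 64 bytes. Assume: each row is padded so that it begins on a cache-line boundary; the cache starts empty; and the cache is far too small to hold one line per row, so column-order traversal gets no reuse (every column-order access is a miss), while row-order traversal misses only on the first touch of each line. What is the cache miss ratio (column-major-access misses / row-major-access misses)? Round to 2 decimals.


Each row occupies 85 * 8 = 680 bytes and starts on a line boundary, so it spans ceil(680 / 64) = 11 cache lines.
Row-major traversal misses (one per line touched): 21 * ceil(85 * 8 / 64) = 231
Column-major traversal misses (no reuse, every access misses): 21 * 85 = 1785
Ratio = 1785 / 231 = 7.73

7.73


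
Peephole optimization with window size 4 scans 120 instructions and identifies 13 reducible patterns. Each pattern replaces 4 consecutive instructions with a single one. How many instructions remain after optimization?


Each match removes 3 instructions.
Total removed = 13 * 3 = 39
Remaining = 120 - 39 = 81

81


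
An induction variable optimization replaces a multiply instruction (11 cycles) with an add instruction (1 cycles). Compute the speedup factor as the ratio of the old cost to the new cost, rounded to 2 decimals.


Ratio = mult_cost / add_cost = 11 / 1 = 11.0

11.0
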